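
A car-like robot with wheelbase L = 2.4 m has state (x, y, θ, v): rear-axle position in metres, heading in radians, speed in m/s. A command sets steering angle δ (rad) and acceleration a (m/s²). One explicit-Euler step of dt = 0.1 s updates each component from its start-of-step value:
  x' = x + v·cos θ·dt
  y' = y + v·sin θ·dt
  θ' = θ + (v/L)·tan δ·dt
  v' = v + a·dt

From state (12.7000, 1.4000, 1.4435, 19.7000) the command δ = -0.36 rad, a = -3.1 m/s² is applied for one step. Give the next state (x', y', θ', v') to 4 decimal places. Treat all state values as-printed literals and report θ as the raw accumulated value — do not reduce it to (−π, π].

x' = 12.7000 + 19.7000·cos(1.4435)·0.1 = 12.9501
y' = 1.4000 + 19.7000·sin(1.4435)·0.1 = 3.3541
θ' = 1.4435 + (19.7000/2.4)·tan(-0.36)·0.1 = 1.1345
v' = 19.7000 − 3.1000·0.1 = 19.3900

(12.9501, 3.3541, 1.1345, 19.3900)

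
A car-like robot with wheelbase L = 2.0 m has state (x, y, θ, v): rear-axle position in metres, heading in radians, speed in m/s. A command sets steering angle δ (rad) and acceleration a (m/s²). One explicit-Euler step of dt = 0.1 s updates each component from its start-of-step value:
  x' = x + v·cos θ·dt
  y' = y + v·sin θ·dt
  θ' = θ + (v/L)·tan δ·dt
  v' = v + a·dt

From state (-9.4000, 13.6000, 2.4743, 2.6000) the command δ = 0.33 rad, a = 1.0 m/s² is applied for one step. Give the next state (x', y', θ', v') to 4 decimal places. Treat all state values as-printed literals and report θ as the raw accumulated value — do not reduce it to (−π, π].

(-9.6042, 13.7609, 2.5188, 2.7000)

x' = -9.4000 + 2.6000·cos(2.4743)·0.1 = -9.6042
y' = 13.6000 + 2.6000·sin(2.4743)·0.1 = 13.7609
θ' = 2.4743 + (2.6000/2.0)·tan(0.33)·0.1 = 2.5188
v' = 2.6000 + 1.0000·0.1 = 2.7000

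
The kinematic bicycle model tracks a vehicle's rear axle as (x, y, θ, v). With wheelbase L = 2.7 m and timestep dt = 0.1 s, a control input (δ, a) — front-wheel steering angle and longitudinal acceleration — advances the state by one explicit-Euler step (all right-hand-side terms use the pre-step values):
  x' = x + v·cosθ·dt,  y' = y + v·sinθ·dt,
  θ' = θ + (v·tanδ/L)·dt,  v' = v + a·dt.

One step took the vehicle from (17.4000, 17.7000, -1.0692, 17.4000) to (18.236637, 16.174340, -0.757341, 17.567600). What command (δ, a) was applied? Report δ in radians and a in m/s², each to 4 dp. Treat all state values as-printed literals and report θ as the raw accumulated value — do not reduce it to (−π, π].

δ = 0.4507, a = 1.6760

a = (v'−v)/dt = (0.167600)/0.1 = 1.6760
Δθ = θ'−θ = 0.311859;  (v·dt/L) = 17.4000·0.1/2.7 = 0.644444
tan δ = Δθ·L/(v·dt) = 0.483919  →  δ = 0.4507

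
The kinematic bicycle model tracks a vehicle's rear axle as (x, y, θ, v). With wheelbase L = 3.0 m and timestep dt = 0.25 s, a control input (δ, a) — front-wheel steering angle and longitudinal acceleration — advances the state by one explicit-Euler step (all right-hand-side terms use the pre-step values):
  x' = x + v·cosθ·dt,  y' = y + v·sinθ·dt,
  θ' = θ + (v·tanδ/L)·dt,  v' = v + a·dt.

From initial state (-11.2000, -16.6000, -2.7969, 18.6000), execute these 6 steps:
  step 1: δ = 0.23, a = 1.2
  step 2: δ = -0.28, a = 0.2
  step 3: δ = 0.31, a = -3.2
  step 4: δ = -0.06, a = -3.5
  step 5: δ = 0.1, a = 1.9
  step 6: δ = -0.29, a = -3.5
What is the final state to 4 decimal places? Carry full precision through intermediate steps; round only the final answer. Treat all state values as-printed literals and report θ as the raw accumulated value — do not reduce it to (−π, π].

(-33.4711, -31.4718, -2.7688, 16.8750)

after step 1 (δ=0.23, a=1.2): (-15.576484, -18.171270, -2.433978, 18.900000)
after step 2 (δ=-0.28, a=0.2): (-19.167080, -21.242629, -2.886876, 18.950000)
after step 3 (δ=0.31, a=-3.2): (-23.751723, -22.436343, -2.381025, 18.150000)
after step 4 (δ=-0.06, a=-3.5): (-27.038892, -25.564190, -2.471884, 17.275000)
after step 5 (δ=0.1, a=1.9): (-30.424804, -28.245085, -2.327444, 17.750000)
after step 6 (δ=-0.29, a=-3.5): (-33.471094, -31.471774, -2.768847, 16.875000)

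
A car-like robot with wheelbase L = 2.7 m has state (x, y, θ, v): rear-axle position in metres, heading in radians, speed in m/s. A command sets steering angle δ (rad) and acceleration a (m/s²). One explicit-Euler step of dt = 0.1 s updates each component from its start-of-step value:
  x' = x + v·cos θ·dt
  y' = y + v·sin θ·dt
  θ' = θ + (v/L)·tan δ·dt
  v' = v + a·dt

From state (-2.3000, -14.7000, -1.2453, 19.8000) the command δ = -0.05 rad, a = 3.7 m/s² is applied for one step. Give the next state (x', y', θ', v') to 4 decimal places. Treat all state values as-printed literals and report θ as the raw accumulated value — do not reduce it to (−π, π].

(-1.6668, -16.5760, -1.2820, 20.1700)

x' = -2.3000 + 19.8000·cos(-1.2453)·0.1 = -1.6668
y' = -14.7000 + 19.8000·sin(-1.2453)·0.1 = -16.5760
θ' = -1.2453 + (19.8000/2.7)·tan(-0.05)·0.1 = -1.2820
v' = 19.8000 + 3.7000·0.1 = 20.1700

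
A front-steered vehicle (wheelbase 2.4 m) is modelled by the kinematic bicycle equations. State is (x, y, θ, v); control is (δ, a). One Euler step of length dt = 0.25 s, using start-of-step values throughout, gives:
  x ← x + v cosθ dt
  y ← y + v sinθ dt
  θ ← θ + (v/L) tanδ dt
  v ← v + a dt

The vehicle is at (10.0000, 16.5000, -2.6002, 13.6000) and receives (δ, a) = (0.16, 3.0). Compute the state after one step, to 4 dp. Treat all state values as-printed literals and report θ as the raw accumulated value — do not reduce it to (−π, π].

(7.0862, 14.7479, -2.3716, 14.3500)

x' = 10.0000 + 13.6000·cos(-2.6002)·0.25 = 7.0862
y' = 16.5000 + 13.6000·sin(-2.6002)·0.25 = 14.7479
θ' = -2.6002 + (13.6000/2.4)·tan(0.16)·0.25 = -2.3716
v' = 13.6000 + 3.0000·0.25 = 14.3500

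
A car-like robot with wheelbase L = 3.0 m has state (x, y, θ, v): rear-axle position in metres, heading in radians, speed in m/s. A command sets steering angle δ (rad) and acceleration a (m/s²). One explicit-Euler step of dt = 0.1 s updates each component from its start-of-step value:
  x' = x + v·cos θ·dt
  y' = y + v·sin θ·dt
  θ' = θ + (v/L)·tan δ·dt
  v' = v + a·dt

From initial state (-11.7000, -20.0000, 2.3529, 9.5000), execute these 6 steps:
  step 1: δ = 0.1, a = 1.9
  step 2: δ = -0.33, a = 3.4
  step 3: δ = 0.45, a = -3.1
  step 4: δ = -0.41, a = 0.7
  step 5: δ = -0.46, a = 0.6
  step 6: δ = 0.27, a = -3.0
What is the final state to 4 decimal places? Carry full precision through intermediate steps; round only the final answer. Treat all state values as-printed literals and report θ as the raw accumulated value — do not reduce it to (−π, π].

(-15.6357, -15.6981, 2.2239, 9.5500)

after step 1 (δ=0.1, a=1.9): (-12.369535, -19.326039, 2.384673, 9.690000)
after step 2 (δ=-0.33, a=3.4): (-13.073954, -18.660641, 2.274037, 10.030000)
after step 3 (δ=0.45, a=-3.1): (-13.722587, -17.895602, 2.435539, 9.720000)
after step 4 (δ=-0.41, a=0.7): (-14.462209, -17.264933, 2.294718, 9.790000)
after step 5 (δ=-0.46, a=0.6): (-15.110628, -16.531453, 2.133037, 9.850000)
after step 6 (δ=0.27, a=-3.0): (-15.635714, -15.698081, 2.223905, 9.550000)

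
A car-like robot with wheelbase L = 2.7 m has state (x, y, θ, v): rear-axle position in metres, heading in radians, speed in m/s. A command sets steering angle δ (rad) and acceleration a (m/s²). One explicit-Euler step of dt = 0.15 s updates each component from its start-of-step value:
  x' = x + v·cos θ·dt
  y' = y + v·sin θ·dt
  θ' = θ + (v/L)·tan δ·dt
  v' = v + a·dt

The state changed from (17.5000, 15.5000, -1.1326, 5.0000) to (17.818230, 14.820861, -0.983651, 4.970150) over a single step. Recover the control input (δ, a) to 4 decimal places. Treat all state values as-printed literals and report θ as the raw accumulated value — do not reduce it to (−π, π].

δ = 0.4922, a = -0.1990

a = (v'−v)/dt = (-0.029850)/0.15 = -0.1990
Δθ = θ'−θ = 0.148949;  (v·dt/L) = 5.0000·0.15/2.7 = 0.277778
tan δ = Δθ·L/(v·dt) = 0.536216  →  δ = 0.4922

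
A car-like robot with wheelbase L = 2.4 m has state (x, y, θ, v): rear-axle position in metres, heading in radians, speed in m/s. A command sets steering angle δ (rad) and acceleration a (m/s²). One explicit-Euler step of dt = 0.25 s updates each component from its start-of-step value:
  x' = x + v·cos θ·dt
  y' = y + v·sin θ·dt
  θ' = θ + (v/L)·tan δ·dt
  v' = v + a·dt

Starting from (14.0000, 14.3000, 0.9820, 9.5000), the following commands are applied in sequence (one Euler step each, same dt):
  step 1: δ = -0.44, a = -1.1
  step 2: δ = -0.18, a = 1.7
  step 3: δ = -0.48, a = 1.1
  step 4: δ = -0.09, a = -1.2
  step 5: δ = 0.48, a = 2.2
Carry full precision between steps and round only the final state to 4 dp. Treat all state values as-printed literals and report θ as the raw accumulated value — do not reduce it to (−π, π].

(24.3540, 17.1172, 0.2466, 10.1750)

after step 1 (δ=-0.44, a=-1.1): (15.318981, 16.275073, 0.516123, 9.225000)
after step 2 (δ=-0.18, a=1.7): (17.324816, 17.413236, 0.341262, 9.650000)
after step 3 (δ=-0.48, a=1.1): (19.598195, 18.220643, -0.182060, 9.925000)
after step 4 (δ=-0.09, a=-1.2): (22.038436, 17.771398, -0.275359, 9.625000)
after step 5 (δ=0.48, a=2.2): (24.354037, 17.117156, 0.246607, 10.175000)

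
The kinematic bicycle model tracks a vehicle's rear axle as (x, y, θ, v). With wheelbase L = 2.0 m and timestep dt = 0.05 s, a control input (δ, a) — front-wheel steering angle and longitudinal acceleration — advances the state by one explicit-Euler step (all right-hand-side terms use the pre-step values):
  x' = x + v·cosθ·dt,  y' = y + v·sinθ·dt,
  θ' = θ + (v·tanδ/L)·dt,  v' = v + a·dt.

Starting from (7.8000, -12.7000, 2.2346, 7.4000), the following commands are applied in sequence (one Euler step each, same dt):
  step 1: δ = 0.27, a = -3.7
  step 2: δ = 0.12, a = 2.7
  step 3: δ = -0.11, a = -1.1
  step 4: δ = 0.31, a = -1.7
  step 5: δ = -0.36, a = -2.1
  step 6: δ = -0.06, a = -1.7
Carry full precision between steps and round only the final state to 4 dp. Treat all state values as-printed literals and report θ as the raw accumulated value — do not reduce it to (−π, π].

after step 1 (δ=0.27, a=-3.7): (7.572037, -12.408568, 2.285800, 7.215000)
after step 2 (δ=0.12, a=2.7): (7.335522, -12.136169, 2.307550, 7.350000)
after step 3 (δ=-0.11, a=-1.1): (7.088603, -11.863979, 2.287255, 7.295000)
after step 4 (δ=0.31, a=-1.7): (6.849065, -11.588908, 2.345675, 7.210000)
after step 5 (δ=-0.36, a=-2.1): (6.596849, -11.331328, 2.277828, 7.105000)
after step 6 (δ=-0.06, a=-1.7): (6.366085, -11.061234, 2.267158, 7.020000)

(6.3661, -11.0612, 2.2672, 7.0200)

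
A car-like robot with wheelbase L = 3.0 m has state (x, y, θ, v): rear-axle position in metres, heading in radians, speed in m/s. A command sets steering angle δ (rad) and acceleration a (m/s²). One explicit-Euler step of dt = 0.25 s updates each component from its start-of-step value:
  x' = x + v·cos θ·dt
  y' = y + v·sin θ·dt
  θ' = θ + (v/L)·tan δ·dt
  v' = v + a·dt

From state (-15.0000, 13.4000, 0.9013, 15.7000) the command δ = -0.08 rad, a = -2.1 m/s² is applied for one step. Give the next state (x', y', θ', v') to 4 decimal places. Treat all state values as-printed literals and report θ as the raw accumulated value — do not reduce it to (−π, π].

(-12.5642, 16.4777, 0.7964, 15.1750)

x' = -15.0000 + 15.7000·cos(0.9013)·0.25 = -12.5642
y' = 13.4000 + 15.7000·sin(0.9013)·0.25 = 16.4777
θ' = 0.9013 + (15.7000/3.0)·tan(-0.08)·0.25 = 0.7964
v' = 15.7000 − 2.1000·0.25 = 15.1750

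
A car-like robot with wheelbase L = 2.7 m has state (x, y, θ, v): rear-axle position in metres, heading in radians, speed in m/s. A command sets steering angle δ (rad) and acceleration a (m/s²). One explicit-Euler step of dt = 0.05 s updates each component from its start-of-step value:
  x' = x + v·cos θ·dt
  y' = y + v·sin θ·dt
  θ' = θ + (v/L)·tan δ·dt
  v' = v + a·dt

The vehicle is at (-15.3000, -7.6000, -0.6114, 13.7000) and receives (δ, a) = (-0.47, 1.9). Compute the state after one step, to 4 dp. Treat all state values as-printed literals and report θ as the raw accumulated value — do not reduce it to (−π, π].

(-14.7391, -7.9932, -0.7403, 13.7950)

x' = -15.3000 + 13.7000·cos(-0.6114)·0.05 = -14.7391
y' = -7.6000 + 13.7000·sin(-0.6114)·0.05 = -7.9932
θ' = -0.6114 + (13.7000/2.7)·tan(-0.47)·0.05 = -0.7403
v' = 13.7000 + 1.9000·0.05 = 13.7950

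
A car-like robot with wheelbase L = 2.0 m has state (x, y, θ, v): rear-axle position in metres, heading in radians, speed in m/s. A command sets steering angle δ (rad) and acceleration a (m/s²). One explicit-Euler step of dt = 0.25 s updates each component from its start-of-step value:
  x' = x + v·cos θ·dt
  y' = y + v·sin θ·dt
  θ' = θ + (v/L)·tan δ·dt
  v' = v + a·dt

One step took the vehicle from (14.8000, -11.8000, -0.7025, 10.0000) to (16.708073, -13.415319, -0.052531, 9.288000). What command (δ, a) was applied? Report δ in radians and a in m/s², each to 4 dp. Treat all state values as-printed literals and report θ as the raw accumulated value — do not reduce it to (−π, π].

a = (v'−v)/dt = (-0.712000)/0.25 = -2.8480
Δθ = θ'−θ = 0.649969;  (v·dt/L) = 10.0000·0.25/2.0 = 1.250000
tan δ = Δθ·L/(v·dt) = 0.519975  →  δ = 0.4795

δ = 0.4795, a = -2.8480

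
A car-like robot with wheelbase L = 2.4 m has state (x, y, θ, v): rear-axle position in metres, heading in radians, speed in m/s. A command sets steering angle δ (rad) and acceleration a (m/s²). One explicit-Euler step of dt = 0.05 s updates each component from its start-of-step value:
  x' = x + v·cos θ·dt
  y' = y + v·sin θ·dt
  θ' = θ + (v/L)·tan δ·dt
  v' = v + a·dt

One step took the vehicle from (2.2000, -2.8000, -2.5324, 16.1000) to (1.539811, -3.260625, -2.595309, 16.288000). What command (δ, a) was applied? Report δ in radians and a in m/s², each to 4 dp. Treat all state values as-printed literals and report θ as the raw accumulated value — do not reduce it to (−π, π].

δ = -0.1854, a = 3.7600

a = (v'−v)/dt = (0.188000)/0.05 = 3.7600
Δθ = θ'−θ = -0.062909;  (v·dt/L) = 16.1000·0.05/2.4 = 0.335417
tan δ = Δθ·L/(v·dt) = -0.187555  →  δ = -0.1854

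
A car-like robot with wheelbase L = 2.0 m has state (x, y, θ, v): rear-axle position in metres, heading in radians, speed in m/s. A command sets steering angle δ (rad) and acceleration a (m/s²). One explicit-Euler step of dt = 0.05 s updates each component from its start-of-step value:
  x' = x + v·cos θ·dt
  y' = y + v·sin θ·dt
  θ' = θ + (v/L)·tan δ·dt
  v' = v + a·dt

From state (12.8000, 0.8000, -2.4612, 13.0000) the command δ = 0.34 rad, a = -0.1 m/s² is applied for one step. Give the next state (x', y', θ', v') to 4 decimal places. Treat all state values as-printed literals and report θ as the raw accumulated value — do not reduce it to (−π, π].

x' = 12.8000 + 13.0000·cos(-2.4612)·0.05 = 12.2947
y' = 0.8000 + 13.0000·sin(-2.4612)·0.05 = 0.3911
θ' = -2.4612 + (13.0000/2.0)·tan(0.34)·0.05 = -2.3462
v' = 13.0000 − 0.1000·0.05 = 12.9950

(12.2947, 0.3911, -2.3462, 12.9950)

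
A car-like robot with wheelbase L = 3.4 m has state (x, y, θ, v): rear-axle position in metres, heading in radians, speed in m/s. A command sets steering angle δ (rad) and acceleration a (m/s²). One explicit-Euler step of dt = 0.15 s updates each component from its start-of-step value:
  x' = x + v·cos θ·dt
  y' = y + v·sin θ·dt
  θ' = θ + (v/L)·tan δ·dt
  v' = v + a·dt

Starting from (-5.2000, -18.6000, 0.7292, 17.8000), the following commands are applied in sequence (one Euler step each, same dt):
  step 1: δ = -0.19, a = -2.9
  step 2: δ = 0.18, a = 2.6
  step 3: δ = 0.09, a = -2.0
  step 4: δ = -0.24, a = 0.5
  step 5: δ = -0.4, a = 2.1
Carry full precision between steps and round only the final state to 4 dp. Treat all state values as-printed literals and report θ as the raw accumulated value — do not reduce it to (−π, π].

(4.9955, -10.3053, 0.2728, 17.8450)

after step 1 (δ=-0.19, a=-2.9): (-3.208961, -16.821050, 0.578172, 17.365000)
after step 2 (δ=0.18, a=2.6): (-1.027579, -15.397569, 0.717580, 17.755000)
after step 3 (δ=0.09, a=-2.0): (0.978912, -13.646314, 0.788269, 17.455000)
after step 4 (δ=-0.24, a=0.5): (2.824972, -11.789625, 0.599819, 17.530000)
after step 5 (δ=-0.4, a=2.1): (4.995462, -10.305292, 0.272838, 17.845000)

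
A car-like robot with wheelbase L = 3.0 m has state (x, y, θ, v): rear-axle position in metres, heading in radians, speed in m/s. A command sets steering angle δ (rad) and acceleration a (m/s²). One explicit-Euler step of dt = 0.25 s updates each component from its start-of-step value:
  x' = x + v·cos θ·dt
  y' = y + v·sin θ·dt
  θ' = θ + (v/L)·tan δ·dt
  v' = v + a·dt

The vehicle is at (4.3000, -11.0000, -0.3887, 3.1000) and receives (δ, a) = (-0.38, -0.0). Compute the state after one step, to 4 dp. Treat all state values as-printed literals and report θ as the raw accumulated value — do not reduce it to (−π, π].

x' = 4.3000 + 3.1000·cos(-0.3887)·0.25 = 5.0172
y' = -11.0000 + 3.1000·sin(-0.3887)·0.25 = -11.2937
θ' = -0.3887 + (3.1000/3.0)·tan(-0.38)·0.25 = -0.4919
v' = 3.1000 + 0.0000·0.25 = 3.1000

(5.0172, -11.2937, -0.4919, 3.1000)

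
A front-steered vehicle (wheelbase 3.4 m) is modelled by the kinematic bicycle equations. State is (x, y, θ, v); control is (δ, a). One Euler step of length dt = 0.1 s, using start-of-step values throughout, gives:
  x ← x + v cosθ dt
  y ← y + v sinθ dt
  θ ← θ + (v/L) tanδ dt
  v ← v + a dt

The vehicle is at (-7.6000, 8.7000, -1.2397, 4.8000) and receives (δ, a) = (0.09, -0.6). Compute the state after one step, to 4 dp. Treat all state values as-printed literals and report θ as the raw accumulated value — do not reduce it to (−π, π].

x' = -7.6000 + 4.8000·cos(-1.2397)·0.1 = -7.4440
y' = 8.7000 + 4.8000·sin(-1.2397)·0.1 = 8.2461
θ' = -1.2397 + (4.8000/3.4)·tan(0.09)·0.1 = -1.2270
v' = 4.8000 − 0.6000·0.1 = 4.7400

(-7.4440, 8.2461, -1.2270, 4.7400)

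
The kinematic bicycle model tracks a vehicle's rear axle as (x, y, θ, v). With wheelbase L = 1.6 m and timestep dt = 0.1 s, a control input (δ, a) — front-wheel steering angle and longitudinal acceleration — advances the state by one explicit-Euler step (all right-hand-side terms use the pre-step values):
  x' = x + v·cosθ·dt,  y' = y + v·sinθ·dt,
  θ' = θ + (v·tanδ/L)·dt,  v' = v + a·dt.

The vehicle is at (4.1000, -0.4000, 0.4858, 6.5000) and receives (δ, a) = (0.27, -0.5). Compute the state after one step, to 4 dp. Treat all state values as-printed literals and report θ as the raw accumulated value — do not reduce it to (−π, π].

(4.6748, -0.0965, 0.5982, 6.4500)

x' = 4.1000 + 6.5000·cos(0.4858)·0.1 = 4.6748
y' = -0.4000 + 6.5000·sin(0.4858)·0.1 = -0.0965
θ' = 0.4858 + (6.5000/1.6)·tan(0.27)·0.1 = 0.5982
v' = 6.5000 − 0.5000·0.1 = 6.4500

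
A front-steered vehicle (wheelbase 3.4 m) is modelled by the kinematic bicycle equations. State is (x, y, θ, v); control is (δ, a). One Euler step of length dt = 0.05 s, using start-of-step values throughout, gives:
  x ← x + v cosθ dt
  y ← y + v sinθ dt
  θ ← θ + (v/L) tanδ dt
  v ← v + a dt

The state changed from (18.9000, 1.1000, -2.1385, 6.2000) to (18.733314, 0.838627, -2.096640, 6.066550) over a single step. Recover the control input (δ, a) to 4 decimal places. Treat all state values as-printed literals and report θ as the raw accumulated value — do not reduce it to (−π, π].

a = (v'−v)/dt = (-0.133450)/0.05 = -2.6690
Δθ = θ'−θ = 0.041860;  (v·dt/L) = 6.2000·0.05/3.4 = 0.091176
tan δ = Δθ·L/(v·dt) = 0.459110  →  δ = 0.4304

δ = 0.4304, a = -2.6690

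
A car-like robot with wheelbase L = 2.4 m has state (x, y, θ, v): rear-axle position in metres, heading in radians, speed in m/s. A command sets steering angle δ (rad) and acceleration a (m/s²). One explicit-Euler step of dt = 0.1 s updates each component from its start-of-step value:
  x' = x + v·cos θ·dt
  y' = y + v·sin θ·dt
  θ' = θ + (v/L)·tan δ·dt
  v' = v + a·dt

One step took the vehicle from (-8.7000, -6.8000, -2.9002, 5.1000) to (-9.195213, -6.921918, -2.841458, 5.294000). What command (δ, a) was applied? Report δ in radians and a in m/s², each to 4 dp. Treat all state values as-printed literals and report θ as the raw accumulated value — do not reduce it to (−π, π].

a = (v'−v)/dt = (0.194000)/0.1 = 1.9400
Δθ = θ'−θ = 0.058742;  (v·dt/L) = 5.1000·0.1/2.4 = 0.212500
tan δ = Δθ·L/(v·dt) = 0.276433  →  δ = 0.2697

δ = 0.2697, a = 1.9400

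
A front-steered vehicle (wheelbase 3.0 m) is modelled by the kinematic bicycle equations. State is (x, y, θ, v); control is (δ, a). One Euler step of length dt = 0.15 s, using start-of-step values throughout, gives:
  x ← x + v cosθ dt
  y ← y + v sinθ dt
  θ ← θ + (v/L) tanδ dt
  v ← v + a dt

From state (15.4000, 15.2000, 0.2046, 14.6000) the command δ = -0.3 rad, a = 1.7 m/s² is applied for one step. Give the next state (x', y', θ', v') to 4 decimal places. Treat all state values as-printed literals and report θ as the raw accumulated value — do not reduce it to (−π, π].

x' = 15.4000 + 14.6000·cos(0.2046)·0.15 = 17.5443
y' = 15.2000 + 14.6000·sin(0.2046)·0.15 = 15.6450
θ' = 0.2046 + (14.6000/3.0)·tan(-0.3)·0.15 = -0.0212
v' = 14.6000 + 1.7000·0.15 = 14.8550

(17.5443, 15.6450, -0.0212, 14.8550)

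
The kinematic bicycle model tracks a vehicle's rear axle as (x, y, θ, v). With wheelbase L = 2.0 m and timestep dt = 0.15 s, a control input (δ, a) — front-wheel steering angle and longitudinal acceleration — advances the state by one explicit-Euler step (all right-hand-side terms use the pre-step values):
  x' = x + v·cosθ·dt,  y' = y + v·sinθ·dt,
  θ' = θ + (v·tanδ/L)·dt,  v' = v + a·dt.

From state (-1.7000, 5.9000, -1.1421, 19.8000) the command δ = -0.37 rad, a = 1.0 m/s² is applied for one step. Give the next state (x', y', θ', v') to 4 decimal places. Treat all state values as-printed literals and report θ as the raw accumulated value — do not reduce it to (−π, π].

(-0.4654, 3.1988, -1.7181, 19.9500)

x' = -1.7000 + 19.8000·cos(-1.1421)·0.15 = -0.4654
y' = 5.9000 + 19.8000·sin(-1.1421)·0.15 = 3.1988
θ' = -1.1421 + (19.8000/2.0)·tan(-0.37)·0.15 = -1.7181
v' = 19.8000 + 1.0000·0.15 = 19.9500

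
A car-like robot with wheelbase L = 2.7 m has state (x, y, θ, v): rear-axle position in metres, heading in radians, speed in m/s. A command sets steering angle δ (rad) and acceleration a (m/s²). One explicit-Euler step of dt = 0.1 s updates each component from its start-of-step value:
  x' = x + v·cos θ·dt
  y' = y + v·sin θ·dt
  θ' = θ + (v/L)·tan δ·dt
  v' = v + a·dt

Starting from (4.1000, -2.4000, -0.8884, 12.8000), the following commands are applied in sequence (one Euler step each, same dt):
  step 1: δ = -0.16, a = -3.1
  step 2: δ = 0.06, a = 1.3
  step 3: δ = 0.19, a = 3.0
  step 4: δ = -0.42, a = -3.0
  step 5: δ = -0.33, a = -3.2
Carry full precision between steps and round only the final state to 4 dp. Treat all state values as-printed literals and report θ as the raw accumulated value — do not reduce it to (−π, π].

(7.8371, -7.5068, -1.2210, 12.3000)

after step 1 (δ=-0.16, a=-3.1): (4.907238, -3.393362, -0.964906, 12.490000)
after step 2 (δ=0.06, a=1.3): (5.618536, -4.420034, -0.937117, 12.620000)
after step 3 (δ=0.19, a=3.0): (6.365784, -5.437022, -0.847225, 12.920000)
after step 4 (δ=-0.42, a=-3.0): (7.221172, -6.405306, -1.060918, 12.620000)
after step 5 (δ=-0.33, a=-3.2): (7.837117, -7.506785, -1.221017, 12.300000)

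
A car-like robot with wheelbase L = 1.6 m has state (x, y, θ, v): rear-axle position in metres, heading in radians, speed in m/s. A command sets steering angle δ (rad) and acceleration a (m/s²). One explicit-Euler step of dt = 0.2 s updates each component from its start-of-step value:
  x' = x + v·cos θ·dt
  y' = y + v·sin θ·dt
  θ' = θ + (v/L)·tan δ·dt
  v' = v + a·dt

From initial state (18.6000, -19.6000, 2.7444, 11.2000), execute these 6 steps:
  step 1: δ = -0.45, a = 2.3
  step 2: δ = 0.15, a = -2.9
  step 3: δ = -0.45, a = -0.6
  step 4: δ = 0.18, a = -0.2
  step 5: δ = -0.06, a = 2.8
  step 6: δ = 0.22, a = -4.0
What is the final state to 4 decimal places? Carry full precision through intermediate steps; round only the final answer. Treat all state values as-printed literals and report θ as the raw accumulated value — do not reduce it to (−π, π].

(12.7254, -8.4946, 2.1076, 10.6800)

after step 1 (δ=-0.45, a=2.3): (16.534383, -18.733498, 2.068123, 11.660000)
after step 2 (δ=0.15, a=-2.9): (15.421838, -16.683994, 2.288402, 11.080000)
after step 3 (δ=-0.45, a=-0.6): (13.964633, -15.014500, 1.619371, 10.960000)
after step 4 (δ=0.18, a=-0.2): (13.858199, -12.825085, 1.868669, 10.920000)
after step 5 (δ=-0.06, a=2.8): (13.217222, -10.737262, 1.786671, 11.480000)
after step 6 (δ=0.22, a=-4.0): (12.725414, -8.494554, 2.107565, 10.680000)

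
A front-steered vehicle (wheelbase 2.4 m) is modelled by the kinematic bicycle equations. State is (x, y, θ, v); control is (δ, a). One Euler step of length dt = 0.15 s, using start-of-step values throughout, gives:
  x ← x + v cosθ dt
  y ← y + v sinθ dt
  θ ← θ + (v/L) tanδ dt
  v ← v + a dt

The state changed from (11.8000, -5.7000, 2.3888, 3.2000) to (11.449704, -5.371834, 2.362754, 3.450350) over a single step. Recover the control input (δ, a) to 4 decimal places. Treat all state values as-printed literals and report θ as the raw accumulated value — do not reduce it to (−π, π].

a = (v'−v)/dt = (0.250350)/0.15 = 1.6690
Δθ = θ'−θ = -0.026046;  (v·dt/L) = 3.2000·0.15/2.4 = 0.200000
tan δ = Δθ·L/(v·dt) = -0.130230  →  δ = -0.1295

δ = -0.1295, a = 1.6690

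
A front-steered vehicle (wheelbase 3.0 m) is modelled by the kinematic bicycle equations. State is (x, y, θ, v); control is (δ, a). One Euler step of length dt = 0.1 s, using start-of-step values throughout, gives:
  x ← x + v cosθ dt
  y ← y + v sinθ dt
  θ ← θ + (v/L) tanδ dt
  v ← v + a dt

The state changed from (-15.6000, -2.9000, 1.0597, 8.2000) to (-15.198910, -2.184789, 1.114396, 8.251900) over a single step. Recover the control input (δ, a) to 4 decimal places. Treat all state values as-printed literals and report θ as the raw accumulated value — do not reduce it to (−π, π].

δ = 0.1975, a = 0.5190

a = (v'−v)/dt = (0.051900)/0.1 = 0.5190
Δθ = θ'−θ = 0.054696;  (v·dt/L) = 8.2000·0.1/3.0 = 0.273333
tan δ = Δθ·L/(v·dt) = 0.200107  →  δ = 0.1975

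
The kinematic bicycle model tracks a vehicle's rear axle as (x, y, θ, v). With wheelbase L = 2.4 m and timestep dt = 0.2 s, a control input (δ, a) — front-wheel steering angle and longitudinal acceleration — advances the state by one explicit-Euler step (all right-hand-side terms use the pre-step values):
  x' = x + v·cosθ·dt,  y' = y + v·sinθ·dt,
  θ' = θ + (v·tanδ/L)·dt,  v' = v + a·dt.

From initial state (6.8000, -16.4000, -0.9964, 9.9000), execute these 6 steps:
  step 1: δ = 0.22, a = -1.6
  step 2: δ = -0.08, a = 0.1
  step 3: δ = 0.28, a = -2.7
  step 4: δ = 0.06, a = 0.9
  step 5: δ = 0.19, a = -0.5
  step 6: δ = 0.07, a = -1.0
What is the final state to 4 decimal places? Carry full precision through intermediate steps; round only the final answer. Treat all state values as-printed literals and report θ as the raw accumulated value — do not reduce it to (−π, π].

(15.0393, -23.8613, -0.3990, 8.9400)

after step 1 (δ=0.22, a=-1.6): (7.875790, -18.062250, -0.811914, 9.580000)
after step 2 (δ=-0.08, a=0.1): (9.194210, -19.452511, -0.875917, 9.600000)
after step 3 (δ=0.28, a=-2.7): (10.423572, -20.927322, -0.645874, 9.060000)
after step 4 (δ=0.06, a=0.9): (11.870588, -22.017959, -0.600519, 9.240000)
after step 5 (δ=0.19, a=-0.5): (13.395266, -23.062210, -0.452433, 9.140000)
after step 6 (δ=0.07, a=-1.0): (15.039344, -23.861330, -0.399029, 8.940000)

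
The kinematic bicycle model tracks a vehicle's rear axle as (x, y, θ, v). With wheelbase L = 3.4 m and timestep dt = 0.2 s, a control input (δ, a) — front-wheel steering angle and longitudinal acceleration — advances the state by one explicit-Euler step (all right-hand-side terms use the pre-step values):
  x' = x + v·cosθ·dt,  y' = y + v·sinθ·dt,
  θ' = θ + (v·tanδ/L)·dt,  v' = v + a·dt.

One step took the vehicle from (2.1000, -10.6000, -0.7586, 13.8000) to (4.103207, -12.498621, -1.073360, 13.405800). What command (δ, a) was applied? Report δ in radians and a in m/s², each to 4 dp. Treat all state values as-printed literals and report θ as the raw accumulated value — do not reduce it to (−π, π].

δ = -0.3699, a = -1.9710

a = (v'−v)/dt = (-0.394200)/0.2 = -1.9710
Δθ = θ'−θ = -0.314760;  (v·dt/L) = 13.8000·0.2/3.4 = 0.811765
tan δ = Δθ·L/(v·dt) = -0.387748  →  δ = -0.3699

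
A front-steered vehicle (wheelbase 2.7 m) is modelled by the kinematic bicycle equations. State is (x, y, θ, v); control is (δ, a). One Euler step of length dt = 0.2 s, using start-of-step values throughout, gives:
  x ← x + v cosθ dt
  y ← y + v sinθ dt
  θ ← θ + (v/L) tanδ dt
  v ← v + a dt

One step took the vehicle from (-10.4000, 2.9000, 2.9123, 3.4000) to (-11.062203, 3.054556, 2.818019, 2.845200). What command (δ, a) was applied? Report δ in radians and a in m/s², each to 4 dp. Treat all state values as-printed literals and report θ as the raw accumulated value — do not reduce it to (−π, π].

δ = -0.3582, a = -2.7740

a = (v'−v)/dt = (-0.554800)/0.2 = -2.7740
Δθ = θ'−θ = -0.094281;  (v·dt/L) = 3.4000·0.2/2.7 = 0.251852
tan δ = Δθ·L/(v·dt) = -0.374351  →  δ = -0.3582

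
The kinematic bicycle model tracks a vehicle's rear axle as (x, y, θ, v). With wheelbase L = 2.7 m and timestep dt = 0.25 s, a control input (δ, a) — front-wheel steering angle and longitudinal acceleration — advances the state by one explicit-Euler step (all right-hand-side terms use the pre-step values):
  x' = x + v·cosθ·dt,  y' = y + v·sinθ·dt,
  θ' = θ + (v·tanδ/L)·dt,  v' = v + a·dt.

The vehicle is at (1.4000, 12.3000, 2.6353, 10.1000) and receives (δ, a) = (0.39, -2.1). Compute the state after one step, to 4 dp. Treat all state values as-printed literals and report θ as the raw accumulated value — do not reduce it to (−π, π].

x' = 1.4000 + 10.1000·cos(2.6353)·0.25 = -0.8082
y' = 12.3000 + 10.1000·sin(2.6353)·0.25 = 13.5245
θ' = 2.6353 + (10.1000/2.7)·tan(0.39)·0.25 = 3.0197
v' = 10.1000 − 2.1000·0.25 = 9.5750

(-0.8082, 13.5245, 3.0197, 9.5750)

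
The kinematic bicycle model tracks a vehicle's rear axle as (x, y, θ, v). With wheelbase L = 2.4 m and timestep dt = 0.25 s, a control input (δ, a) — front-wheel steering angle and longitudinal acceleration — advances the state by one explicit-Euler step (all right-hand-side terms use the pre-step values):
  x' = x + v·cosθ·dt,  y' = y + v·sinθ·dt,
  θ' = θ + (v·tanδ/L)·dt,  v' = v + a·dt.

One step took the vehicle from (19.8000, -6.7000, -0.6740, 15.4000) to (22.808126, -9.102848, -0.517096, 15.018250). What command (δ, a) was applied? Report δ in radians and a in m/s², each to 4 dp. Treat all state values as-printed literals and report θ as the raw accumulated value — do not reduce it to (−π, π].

δ = 0.0975, a = -1.5270

a = (v'−v)/dt = (-0.381750)/0.25 = -1.5270
Δθ = θ'−θ = 0.156904;  (v·dt/L) = 15.4000·0.25/2.4 = 1.604167
tan δ = Δθ·L/(v·dt) = 0.097810  →  δ = 0.0975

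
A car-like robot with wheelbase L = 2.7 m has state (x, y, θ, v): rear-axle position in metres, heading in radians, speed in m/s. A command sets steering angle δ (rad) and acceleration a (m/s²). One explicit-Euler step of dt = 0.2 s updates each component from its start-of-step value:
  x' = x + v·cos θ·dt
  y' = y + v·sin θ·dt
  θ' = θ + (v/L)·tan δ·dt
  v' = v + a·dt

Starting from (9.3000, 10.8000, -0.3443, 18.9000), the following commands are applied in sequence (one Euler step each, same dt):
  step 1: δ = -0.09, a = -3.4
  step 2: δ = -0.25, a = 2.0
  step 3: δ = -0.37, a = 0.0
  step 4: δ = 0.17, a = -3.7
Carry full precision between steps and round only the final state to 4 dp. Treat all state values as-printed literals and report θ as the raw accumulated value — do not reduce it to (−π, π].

after step 1 (δ=-0.09, a=-3.4): (12.858159, 9.524107, -0.470641, 18.220000)
after step 2 (δ=-0.25, a=2.0): (16.105975, 7.871706, -0.815258, 18.620000)
after step 3 (δ=-0.37, a=0.0): (18.659449, 5.160996, -1.350222, 18.620000)
after step 4 (δ=0.17, a=-3.7): (19.474222, 1.527221, -1.113463, 17.880000)

(19.4742, 1.5272, -1.1135, 17.8800)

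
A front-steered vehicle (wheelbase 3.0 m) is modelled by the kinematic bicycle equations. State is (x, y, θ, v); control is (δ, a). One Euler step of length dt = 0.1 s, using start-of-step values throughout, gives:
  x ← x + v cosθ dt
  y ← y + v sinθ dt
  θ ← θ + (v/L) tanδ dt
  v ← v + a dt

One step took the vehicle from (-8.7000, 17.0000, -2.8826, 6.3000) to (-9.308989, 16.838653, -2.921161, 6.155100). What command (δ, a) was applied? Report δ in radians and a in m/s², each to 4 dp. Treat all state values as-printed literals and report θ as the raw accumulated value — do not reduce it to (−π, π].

a = (v'−v)/dt = (-0.144900)/0.1 = -1.4490
Δθ = θ'−θ = -0.038561;  (v·dt/L) = 6.3000·0.1/3.0 = 0.210000
tan δ = Δθ·L/(v·dt) = -0.183624  →  δ = -0.1816

δ = -0.1816, a = -1.4490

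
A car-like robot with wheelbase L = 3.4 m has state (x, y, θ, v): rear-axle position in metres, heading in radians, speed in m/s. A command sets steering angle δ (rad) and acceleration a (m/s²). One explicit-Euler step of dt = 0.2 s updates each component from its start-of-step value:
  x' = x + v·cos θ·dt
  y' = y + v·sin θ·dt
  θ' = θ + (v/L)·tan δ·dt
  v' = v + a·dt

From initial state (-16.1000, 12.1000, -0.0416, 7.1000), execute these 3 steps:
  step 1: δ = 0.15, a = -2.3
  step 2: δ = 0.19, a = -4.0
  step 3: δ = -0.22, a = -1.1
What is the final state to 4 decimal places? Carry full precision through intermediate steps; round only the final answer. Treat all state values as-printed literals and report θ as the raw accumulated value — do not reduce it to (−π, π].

(-12.1910, 12.1822, 0.0198, 5.6200)

after step 1 (δ=0.15, a=-2.3): (-14.681229, 12.040945, 0.021521, 6.640000)
after step 2 (δ=0.19, a=-4.0): (-13.353536, 12.069523, 0.096639, 5.840000)
after step 3 (δ=-0.22, a=-1.1): (-12.190986, 12.182222, 0.019819, 5.620000)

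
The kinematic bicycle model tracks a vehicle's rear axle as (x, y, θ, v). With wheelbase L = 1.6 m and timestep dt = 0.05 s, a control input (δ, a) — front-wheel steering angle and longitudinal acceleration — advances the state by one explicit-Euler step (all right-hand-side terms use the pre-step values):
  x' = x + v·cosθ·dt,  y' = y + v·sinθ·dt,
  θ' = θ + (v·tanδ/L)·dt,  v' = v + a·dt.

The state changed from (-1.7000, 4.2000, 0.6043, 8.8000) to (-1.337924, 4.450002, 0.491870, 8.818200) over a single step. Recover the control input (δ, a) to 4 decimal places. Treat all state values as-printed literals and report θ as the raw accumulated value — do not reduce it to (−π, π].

a = (v'−v)/dt = (0.018200)/0.05 = 0.3640
Δθ = θ'−θ = -0.112430;  (v·dt/L) = 8.8000·0.05/1.6 = 0.275000
tan δ = Δθ·L/(v·dt) = -0.408836  →  δ = -0.3881

δ = -0.3881, a = 0.3640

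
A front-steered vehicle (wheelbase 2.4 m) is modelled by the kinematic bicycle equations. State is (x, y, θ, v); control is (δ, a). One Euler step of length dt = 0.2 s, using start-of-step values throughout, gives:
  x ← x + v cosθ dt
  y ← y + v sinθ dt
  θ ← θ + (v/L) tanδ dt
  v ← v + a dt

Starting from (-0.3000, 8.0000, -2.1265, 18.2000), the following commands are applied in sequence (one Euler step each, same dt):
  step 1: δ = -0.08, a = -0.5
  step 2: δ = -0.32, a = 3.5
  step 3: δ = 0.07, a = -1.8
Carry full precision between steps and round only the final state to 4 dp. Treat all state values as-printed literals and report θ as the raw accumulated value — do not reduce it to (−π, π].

(-7.9613, 0.6445, -2.6381, 18.4400)

after step 1 (δ=-0.08, a=-0.5): (-2.220250, 4.907713, -2.248093, 18.100000)
after step 2 (δ=-0.32, a=3.5): (-4.488863, 2.086756, -2.747939, 18.800000)
after step 3 (δ=0.07, a=-1.8): (-7.961274, 0.644549, -2.638092, 18.440000)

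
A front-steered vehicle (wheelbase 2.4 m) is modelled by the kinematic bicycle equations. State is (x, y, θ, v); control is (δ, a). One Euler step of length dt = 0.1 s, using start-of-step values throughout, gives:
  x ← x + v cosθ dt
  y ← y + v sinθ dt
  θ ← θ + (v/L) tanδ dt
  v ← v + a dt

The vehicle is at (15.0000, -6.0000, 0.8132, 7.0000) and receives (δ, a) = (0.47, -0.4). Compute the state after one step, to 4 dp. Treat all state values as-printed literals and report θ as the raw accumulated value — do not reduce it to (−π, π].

x' = 15.0000 + 7.0000·cos(0.8132)·0.1 = 15.4810
y' = -6.0000 + 7.0000·sin(0.8132)·0.1 = -5.4915
θ' = 0.8132 + (7.0000/2.4)·tan(0.47)·0.1 = 0.9614
v' = 7.0000 − 0.4000·0.1 = 6.9600

(15.4810, -5.4915, 0.9614, 6.9600)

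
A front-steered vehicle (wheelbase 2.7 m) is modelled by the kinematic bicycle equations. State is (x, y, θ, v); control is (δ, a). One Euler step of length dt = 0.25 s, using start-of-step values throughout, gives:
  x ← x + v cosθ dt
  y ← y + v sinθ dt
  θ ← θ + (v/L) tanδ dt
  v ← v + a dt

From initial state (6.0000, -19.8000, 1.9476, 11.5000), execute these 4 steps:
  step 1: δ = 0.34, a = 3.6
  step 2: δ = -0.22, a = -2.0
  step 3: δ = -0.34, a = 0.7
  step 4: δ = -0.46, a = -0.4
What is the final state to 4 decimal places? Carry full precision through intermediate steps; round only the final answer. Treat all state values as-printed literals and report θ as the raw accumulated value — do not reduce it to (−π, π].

after step 1 (δ=0.34, a=3.6): (4.942143, -17.126694, 2.324264, 12.400000)
after step 2 (δ=-0.22, a=-2.0): (2.821209, -14.865800, 2.067516, 11.900000)
after step 3 (δ=-0.34, a=0.7): (1.403490, -12.250328, 1.677750, 12.075000)
after step 4 (δ=-0.46, a=-0.4): (1.081238, -9.248827, 1.123811, 11.975000)

(1.0812, -9.2488, 1.1238, 11.9750)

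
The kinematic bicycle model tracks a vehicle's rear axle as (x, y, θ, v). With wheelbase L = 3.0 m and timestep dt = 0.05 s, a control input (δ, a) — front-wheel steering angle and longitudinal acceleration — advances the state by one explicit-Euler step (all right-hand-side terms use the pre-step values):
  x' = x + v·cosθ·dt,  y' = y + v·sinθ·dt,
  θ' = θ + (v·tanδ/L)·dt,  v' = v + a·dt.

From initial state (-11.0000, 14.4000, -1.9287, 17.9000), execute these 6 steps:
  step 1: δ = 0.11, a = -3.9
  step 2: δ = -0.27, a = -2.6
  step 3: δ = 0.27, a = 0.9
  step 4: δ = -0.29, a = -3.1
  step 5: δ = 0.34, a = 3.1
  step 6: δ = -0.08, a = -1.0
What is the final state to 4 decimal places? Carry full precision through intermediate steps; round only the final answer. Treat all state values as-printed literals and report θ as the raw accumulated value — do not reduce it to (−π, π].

after step 1 (δ=0.11, a=-3.9): (-11.313529, 13.561713, -1.895750, 17.705000)
after step 2 (δ=-0.27, a=-2.6): (-11.596158, 12.722792, -1.977417, 17.575000)
after step 3 (δ=0.27, a=0.9): (-11.943711, 11.915693, -1.896350, 17.620000)
after step 4 (δ=-0.29, a=-3.1): (-12.225484, 11.080969, -1.983984, 17.465000)
after step 5 (δ=0.34, a=3.1): (-12.576121, 10.281207, -1.881017, 17.620000)
after step 6 (δ=-0.08, a=-1.0): (-12.845062, 9.442260, -1.904561, 17.570000)

(-12.8451, 9.4423, -1.9046, 17.5700)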